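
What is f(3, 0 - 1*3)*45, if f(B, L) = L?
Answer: -135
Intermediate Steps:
f(3, 0 - 1*3)*45 = (0 - 1*3)*45 = (0 - 3)*45 = -3*45 = -135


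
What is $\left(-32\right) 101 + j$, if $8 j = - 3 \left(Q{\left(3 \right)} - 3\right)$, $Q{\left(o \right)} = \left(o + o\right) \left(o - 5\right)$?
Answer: $- \frac{25811}{8} \approx -3226.4$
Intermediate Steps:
$Q{\left(o \right)} = 2 o \left(-5 + o\right)$
$j = \frac{45}{8}$ ($j = \frac{\left(-3\right) \left(2 \cdot 3 \left(-5 + 3\right) - 3\right)}{8} = \frac{\left(-3\right) \left(2 \cdot 3 \left(-2\right) - 3\right)}{8} = \frac{\left(-3\right) \left(-12 - 3\right)}{8} = \frac{\left(-3\right) \left(-15\right)}{8} = \frac{1}{8} \cdot 45 = \frac{45}{8} \approx 5.625$)
$\left(-32\right) 101 + j = \left(-32\right) 101 + \frac{45}{8} = -3232 + \frac{45}{8} = - \frac{25811}{8}$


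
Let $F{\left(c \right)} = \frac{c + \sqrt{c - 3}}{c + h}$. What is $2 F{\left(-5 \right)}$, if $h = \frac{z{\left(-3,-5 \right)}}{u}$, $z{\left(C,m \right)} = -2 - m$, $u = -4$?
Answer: $\frac{40}{23} - \frac{16 i \sqrt{2}}{23} \approx 1.7391 - 0.9838 i$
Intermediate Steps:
$h = - \frac{3}{4}$ ($h = \frac{-2 - -5}{-4} = \left(-2 + 5\right) \left(- \frac{1}{4}\right) = 3 \left(- \frac{1}{4}\right) = - \frac{3}{4} \approx -0.75$)
$F{\left(c \right)} = \frac{c + \sqrt{-3 + c}}{- \frac{3}{4} + c}$ ($F{\left(c \right)} = \frac{c + \sqrt{c - 3}}{c - \frac{3}{4}} = \frac{c + \sqrt{-3 + c}}{- \frac{3}{4} + c}$)
$2 F{\left(-5 \right)} = 2 \frac{4 \left(-5 + \sqrt{-3 - 5}\right)}{-3 + 4 \left(-5\right)} = 2 \frac{4 \left(-5 + \sqrt{-8}\right)}{-3 - 20} = 2 \frac{4 \left(-5 + 2 i \sqrt{2}\right)}{-23} = 2 \cdot 4 \left(- \frac{1}{23}\right) \left(-5 + 2 i \sqrt{2}\right) = 2 \left(\frac{20}{23} - \frac{8 i \sqrt{2}}{23}\right) = \frac{40}{23} - \frac{16 i \sqrt{2}}{23}$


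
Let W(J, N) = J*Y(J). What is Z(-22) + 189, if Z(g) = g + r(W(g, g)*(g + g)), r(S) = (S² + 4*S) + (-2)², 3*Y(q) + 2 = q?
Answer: 59938731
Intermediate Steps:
Y(q) = -⅔ + q/3
W(J, N) = J*(-⅔ + J/3)
r(S) = 4 + S² + 4*S (r(S) = (S² + 4*S) + 4 = 4 + S² + 4*S)
Z(g) = 4 + g + 4*g⁴*(-2 + g)²/9 + 8*g²*(-2 + g)/3 (Z(g) = g + (4 + ((g*(-2 + g)/3)*(g + g))² + 4*((g*(-2 + g)/3)*(g + g))) = g + (4 + ((g*(-2 + g)/3)*(2*g))² + 4*((g*(-2 + g)/3)*(2*g))) = g + (4 + (2*g²*(-2 + g)/3)² + 4*(2*g²*(-2 + g)/3)) = g + (4 + 4*g⁴*(-2 + g)²/9 + 8*g²*(-2 + g)/3) = 4 + g + 4*g⁴*(-2 + g)²/9 + 8*g²*(-2 + g)/3)
Z(-22) + 189 = (4 - 22 + (4/9)*(-22)⁴*(-2 - 22)² + (8/3)*(-22)²*(-2 - 22)) + 189 = (4 - 22 + (4/9)*234256*(-24)² + (8/3)*484*(-24)) + 189 = (4 - 22 + (4/9)*234256*576 - 30976) + 189 = (4 - 22 + 59969536 - 30976) + 189 = 59938542 + 189 = 59938731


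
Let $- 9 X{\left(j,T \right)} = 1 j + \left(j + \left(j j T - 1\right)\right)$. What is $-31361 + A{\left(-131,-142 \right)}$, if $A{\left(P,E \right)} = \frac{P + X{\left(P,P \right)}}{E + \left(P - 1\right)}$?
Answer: $- \frac{79583401}{2466} \approx -32272.0$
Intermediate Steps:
$X{\left(j,T \right)} = \frac{1}{9} - \frac{2 j}{9} - \frac{T j^{2}}{9}$ ($X{\left(j,T \right)} = - \frac{1 j + \left(j + \left(j j T - 1\right)\right)}{9} = - \frac{j + \left(j + \left(j^{2} T - 1\right)\right)}{9} = - \frac{j + \left(j + \left(T j^{2} - 1\right)\right)}{9} = - \frac{j + \left(j + \left(-1 + T j^{2}\right)\right)}{9} = - \frac{j + \left(-1 + j + T j^{2}\right)}{9} = - \frac{-1 + 2 j + T j^{2}}{9} = \frac{1}{9} - \frac{2 j}{9} - \frac{T j^{2}}{9}$)
$A{\left(P,E \right)} = \frac{\frac{1}{9} - \frac{P^{3}}{9} + \frac{7 P}{9}}{-1 + E + P}$ ($A{\left(P,E \right)} = \frac{P - \left(- \frac{1}{9} + \frac{2 P}{9} + \frac{P P^{2}}{9}\right)}{E + \left(P - 1\right)} = \frac{P - \left(- \frac{1}{9} + \frac{P^{3}}{9} + \frac{2 P}{9}\right)}{E + \left(-1 + P\right)} = \frac{\frac{1}{9} - \frac{P^{3}}{9} + \frac{7 P}{9}}{-1 + E + P}$)
$-31361 + A{\left(-131,-142 \right)} = -31361 + \frac{1 - \left(-131\right)^{3} + 7 \left(-131\right)}{9 \left(-1 - 142 - 131\right)} = -31361 + \frac{1 - -2248091 - 917}{9 \left(-274\right)} = -31361 + \frac{1}{9} \left(- \frac{1}{274}\right) \left(1 + 2248091 - 917\right) = -31361 + \frac{1}{9} \left(- \frac{1}{274}\right) 2247175 = -31361 - \frac{2247175}{2466} = - \frac{79583401}{2466}$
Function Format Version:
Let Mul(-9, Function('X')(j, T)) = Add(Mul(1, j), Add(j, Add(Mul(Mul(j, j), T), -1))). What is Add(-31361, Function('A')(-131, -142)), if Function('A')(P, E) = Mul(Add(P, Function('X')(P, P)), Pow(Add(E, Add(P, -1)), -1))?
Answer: Rational(-79583401, 2466) ≈ -32272.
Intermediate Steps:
Function('X')(j, T) = Add(Rational(1, 9), Mul(Rational(-2, 9), j), Mul(Rational(-1, 9), T, Pow(j, 2))) (Function('X')(j, T) = Mul(Rational(-1, 9), Add(Mul(1, j), Add(j, Add(Mul(Mul(j, j), T), -1)))) = Mul(Rational(-1, 9), Add(j, Add(j, Add(Mul(Pow(j, 2), T), -1)))) = Mul(Rational(-1, 9), Add(j, Add(j, Add(Mul(T, Pow(j, 2)), -1)))) = Mul(Rational(-1, 9), Add(j, Add(j, Add(-1, Mul(T, Pow(j, 2)))))) = Mul(Rational(-1, 9), Add(j, Add(-1, j, Mul(T, Pow(j, 2))))) = Mul(Rational(-1, 9), Add(-1, Mul(2, j), Mul(T, Pow(j, 2)))) = Add(Rational(1, 9), Mul(Rational(-2, 9), j), Mul(Rational(-1, 9), T, Pow(j, 2))))
Function('A')(P, E) = Mul(Pow(Add(-1, E, P), -1), Add(Rational(1, 9), Mul(Rational(-1, 9), Pow(P, 3)), Mul(Rational(7, 9), P))) (Function('A')(P, E) = Mul(Add(P, Add(Rational(1, 9), Mul(Rational(-2, 9), P), Mul(Rational(-1, 9), P, Pow(P, 2)))), Pow(Add(E, Add(P, -1)), -1)) = Mul(Add(P, Add(Rational(1, 9), Mul(Rational(-2, 9), P), Mul(Rational(-1, 9), Pow(P, 3)))), Pow(Add(E, Add(-1, P)), -1)) = Mul(Add(Rational(1, 9), Mul(Rational(-1, 9), Pow(P, 3)), Mul(Rational(7, 9), P)), Pow(Add(-1, E, P), -1)) = Mul(Pow(Add(-1, E, P), -1), Add(Rational(1, 9), Mul(Rational(-1, 9), Pow(P, 3)), Mul(Rational(7, 9), P))))
Add(-31361, Function('A')(-131, -142)) = Add(-31361, Mul(Rational(1, 9), Pow(Add(-1, -142, -131), -1), Add(1, Mul(-1, Pow(-131, 3)), Mul(7, -131)))) = Add(-31361, Mul(Rational(1, 9), Pow(-274, -1), Add(1, Mul(-1, -2248091), -917))) = Add(-31361, Mul(Rational(1, 9), Rational(-1, 274), Add(1, 2248091, -917))) = Add(-31361, Mul(Rational(1, 9), Rational(-1, 274), 2247175)) = Add(-31361, Rational(-2247175, 2466)) = Rational(-79583401, 2466)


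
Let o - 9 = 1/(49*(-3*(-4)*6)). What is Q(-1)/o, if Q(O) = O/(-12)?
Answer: 294/31753 ≈ 0.0092590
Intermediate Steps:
Q(O) = -O/12 (Q(O) = O*(-1/12) = -O/12)
o = 31753/3528 (o = 9 + 1/(49*(-3*(-4)*6)) = 9 + 1/(49*(12*6)) = 9 + 1/(49*72) = 9 + 1/3528 = 31753/3528 ≈ 9.0003)
Q(-1)/o = (-1/12*(-1))/(31753/3528) = (1/12)*(3528/31753) = 294/31753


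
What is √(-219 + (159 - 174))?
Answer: 3*I*√26 ≈ 15.297*I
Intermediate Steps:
√(-219 + (159 - 174)) = √(-219 - 15) = √(-234) = 3*I*√26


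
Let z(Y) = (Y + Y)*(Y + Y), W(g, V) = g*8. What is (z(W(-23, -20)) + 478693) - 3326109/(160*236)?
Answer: 23185731811/37760 ≈ 6.1403e+5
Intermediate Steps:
W(g, V) = 8*g
z(Y) = 4*Y**2 (z(Y) = (2*Y)*(2*Y) = 4*Y**2)
(z(W(-23, -20)) + 478693) - 3326109/(160*236) = (4*(8*(-23))**2 + 478693) - 3326109/(160*236) = (4*(-184)**2 + 478693) - 3326109/37760 = (4*33856 + 478693) - 3326109*1/37760 = (135424 + 478693) - 3326109/37760 = 614117 - 3326109/37760 = 23185731811/37760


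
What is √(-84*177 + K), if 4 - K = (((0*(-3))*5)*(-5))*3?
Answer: 4*I*√929 ≈ 121.92*I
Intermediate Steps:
K = 4 (K = 4 - ((0*(-3))*5)*(-5)*3 = 4 - (0*5)*(-5)*3 = 4 - 0*(-5)*3 = 4 - 0*3 = 4 - 1*0 = 4 + 0 = 4)
√(-84*177 + K) = √(-84*177 + 4) = √(-14868 + 4) = √(-14864) = 4*I*√929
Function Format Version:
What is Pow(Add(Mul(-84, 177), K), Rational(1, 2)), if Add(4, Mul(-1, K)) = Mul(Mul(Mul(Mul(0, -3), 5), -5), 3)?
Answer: Mul(4, I, Pow(929, Rational(1, 2))) ≈ Mul(121.92, I)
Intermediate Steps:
K = 4 (K = Add(4, Mul(-1, Mul(Mul(Mul(Mul(0, -3), 5), -5), 3))) = Add(4, Mul(-1, Mul(Mul(Mul(0, 5), -5), 3))) = Add(4, Mul(-1, Mul(Mul(0, -5), 3))) = Add(4, Mul(-1, Mul(0, 3))) = Add(4, Mul(-1, 0)) = Add(4, 0) = 4)
Pow(Add(Mul(-84, 177), K), Rational(1, 2)) = Pow(Add(Mul(-84, 177), 4), Rational(1, 2)) = Pow(Add(-14868, 4), Rational(1, 2)) = Pow(-14864, Rational(1, 2)) = Mul(4, I, Pow(929, Rational(1, 2)))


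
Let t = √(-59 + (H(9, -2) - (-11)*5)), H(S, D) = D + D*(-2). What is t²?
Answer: -2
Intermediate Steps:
H(S, D) = -D (H(S, D) = D - 2*D = -D)
t = I*√2 (t = √(-59 + (-1*(-2) - (-11)*5)) = √(-59 + (2 - 1*(-55))) = √(-59 + (2 + 55)) = √(-59 + 57) = √(-2) = I*√2 ≈ 1.4142*I)
t² = (I*√2)² = -2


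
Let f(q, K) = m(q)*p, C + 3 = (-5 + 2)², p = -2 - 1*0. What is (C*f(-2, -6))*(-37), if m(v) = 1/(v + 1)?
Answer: -444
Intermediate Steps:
m(v) = 1/(1 + v)
p = -2 (p = -2 + 0 = -2)
C = 6 (C = -3 + (-5 + 2)² = -3 + (-3)² = -3 + 9 = 6)
f(q, K) = -2/(1 + q)
(C*f(-2, -6))*(-37) = (6*(-2/(1 - 2)))*(-37) = (6*(-2/(-1)))*(-37) = (6*(-2*(-1)))*(-37) = (6*2)*(-37) = 12*(-37) = -444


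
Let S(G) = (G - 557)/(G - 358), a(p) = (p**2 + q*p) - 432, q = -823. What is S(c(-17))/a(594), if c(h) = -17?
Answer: -41/3655125 ≈ -1.1217e-5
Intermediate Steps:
a(p) = -432 + p**2 - 823*p (a(p) = (p**2 - 823*p) - 432 = -432 + p**2 - 823*p)
S(G) = (-557 + G)/(-358 + G)
S(c(-17))/a(594) = ((-557 - 17)/(-358 - 17))/(-432 + 594**2 - 823*594) = (-574/(-375))/(-432 + 352836 - 488862) = -1/375*(-574)/(-136458) = (574/375)*(-1/136458) = -41/3655125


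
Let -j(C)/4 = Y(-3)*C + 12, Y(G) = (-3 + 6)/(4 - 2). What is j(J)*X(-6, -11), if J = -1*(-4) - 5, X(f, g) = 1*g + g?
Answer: 924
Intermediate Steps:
X(f, g) = 2*g (X(f, g) = g + g = 2*g)
Y(G) = 3/2
J = -1 (J = 4 - 5 = -1)
j(C) = -48 - 6*C (j(C) = -4*(3*C/2 + 12) = -4*(12 + 3*C/2) = -48 - 6*C)
j(J)*X(-6, -11) = (-48 - 6*(-1))*(2*(-11)) = (-48 + 6)*(-22) = -42*(-22) = 924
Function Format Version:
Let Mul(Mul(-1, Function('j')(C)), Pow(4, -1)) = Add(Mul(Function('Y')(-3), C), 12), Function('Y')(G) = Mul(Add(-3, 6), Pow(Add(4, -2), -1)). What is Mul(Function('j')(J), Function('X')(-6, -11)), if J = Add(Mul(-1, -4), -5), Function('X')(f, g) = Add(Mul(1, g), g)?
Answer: 924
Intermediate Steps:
Function('X')(f, g) = Mul(2, g) (Function('X')(f, g) = Add(g, g) = Mul(2, g))
Function('Y')(G) = Rational(3, 2) (Function('Y')(G) = Mul(3, Pow(2, -1)) = Mul(3, Rational(1, 2)) = Rational(3, 2))
J = -1 (J = Add(4, -5) = -1)
Function('j')(C) = Add(-48, Mul(-6, C)) (Function('j')(C) = Mul(-4, Add(Mul(Rational(3, 2), C), 12)) = Mul(-4, Add(12, Mul(Rational(3, 2), C))) = Add(-48, Mul(-6, C)))
Mul(Function('j')(J), Function('X')(-6, -11)) = Mul(Add(-48, Mul(-6, -1)), Mul(2, -11)) = Mul(Add(-48, 6), -22) = Mul(-42, -22) = 924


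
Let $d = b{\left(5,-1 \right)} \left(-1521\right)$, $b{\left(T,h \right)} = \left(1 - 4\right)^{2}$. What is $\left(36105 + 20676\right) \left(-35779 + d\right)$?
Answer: $-2808842508$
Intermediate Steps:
$b{\left(T,h \right)} = 9$ ($b{\left(T,h \right)} = \left(-3\right)^{2} = 9$)
$d = -13689$ ($d = 9 \left(-1521\right) = -13689$)
$\left(36105 + 20676\right) \left(-35779 + d\right) = \left(36105 + 20676\right) \left(-35779 - 13689\right) = 56781 \left(-49468\right) = -2808842508$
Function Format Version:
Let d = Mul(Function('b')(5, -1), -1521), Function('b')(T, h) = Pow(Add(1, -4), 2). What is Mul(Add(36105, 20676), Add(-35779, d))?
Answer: -2808842508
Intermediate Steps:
Function('b')(T, h) = 9 (Function('b')(T, h) = Pow(-3, 2) = 9)
d = -13689 (d = Mul(9, -1521) = -13689)
Mul(Add(36105, 20676), Add(-35779, d)) = Mul(Add(36105, 20676), Add(-35779, -13689)) = Mul(56781, -49468) = -2808842508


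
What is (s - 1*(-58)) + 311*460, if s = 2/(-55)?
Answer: 7871488/55 ≈ 1.4312e+5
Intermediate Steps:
s = -2/55 (s = 2*(-1/55) = -2/55 ≈ -0.036364)
(s - 1*(-58)) + 311*460 = (-2/55 - 1*(-58)) + 311*460 = (-2/55 + 58) + 143060 = 3188/55 + 143060 = 7871488/55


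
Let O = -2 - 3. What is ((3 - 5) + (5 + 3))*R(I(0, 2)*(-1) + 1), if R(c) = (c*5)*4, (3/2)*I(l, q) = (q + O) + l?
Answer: 360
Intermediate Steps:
O = -5
I(l, q) = -10/3 + 2*l/3 + 2*q/3 (I(l, q) = 2*((q - 5) + l)/3 = 2*((-5 + q) + l)/3 = 2*(-5 + l + q)/3 = -10/3 + 2*l/3 + 2*q/3)
R(c) = 20*c (R(c) = (5*c)*4 = 20*c)
((3 - 5) + (5 + 3))*R(I(0, 2)*(-1) + 1) = ((3 - 5) + (5 + 3))*(20*((-10/3 + (⅔)*0 + (⅔)*2)*(-1) + 1)) = (-2 + 8)*(20*((-10/3 + 0 + 4/3)*(-1) + 1)) = 6*(20*(-2*(-1) + 1)) = 6*(20*(2 + 1)) = 6*(20*3) = 6*60 = 360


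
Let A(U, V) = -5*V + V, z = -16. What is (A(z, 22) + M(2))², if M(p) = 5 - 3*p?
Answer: 7921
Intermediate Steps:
A(U, V) = -4*V
(A(z, 22) + M(2))² = (-4*22 + (5 - 3*2))² = (-88 + (5 - 6))² = (-88 - 1)² = (-89)² = 7921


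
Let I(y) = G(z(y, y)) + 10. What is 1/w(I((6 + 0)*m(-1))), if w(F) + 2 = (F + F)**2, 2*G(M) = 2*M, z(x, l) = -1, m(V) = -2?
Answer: 1/322 ≈ 0.0031056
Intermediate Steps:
G(M) = M (G(M) = (2*M)/2 = M)
I(y) = 9 (I(y) = -1 + 10 = 9)
w(F) = -2 + 4*F**2 (w(F) = -2 + (F + F)**2 = -2 + (2*F)**2 = -2 + 4*F**2)
1/w(I((6 + 0)*m(-1))) = 1/(-2 + 4*9**2) = 1/(-2 + 4*81) = 1/(-2 + 324) = 1/322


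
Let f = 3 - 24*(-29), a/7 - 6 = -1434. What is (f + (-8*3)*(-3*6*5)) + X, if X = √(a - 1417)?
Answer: 2859 + I*√11413 ≈ 2859.0 + 106.83*I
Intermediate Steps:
a = -9996 (a = 42 + 7*(-1434) = 42 - 10038 = -9996)
X = I*√11413 (X = √(-9996 - 1417) = √(-11413) = I*√11413 ≈ 106.83*I)
f = 699 (f = 3 + 696 = 699)
(f + (-8*3)*(-3*6*5)) + X = (699 + (-8*3)*(-3*6*5)) + I*√11413 = (699 - (-432)*5) + I*√11413 = (699 - 24*(-90)) + I*√11413 = (699 + 2160) + I*√11413 = 2859 + I*√11413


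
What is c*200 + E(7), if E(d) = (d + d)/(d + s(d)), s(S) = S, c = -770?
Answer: -153999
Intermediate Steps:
E(d) = 1 (E(d) = (d + d)/(d + d) = (2*d)/((2*d)) = (2*d)*(1/(2*d)) = 1)
c*200 + E(7) = -770*200 + 1 = -154000 + 1 = -153999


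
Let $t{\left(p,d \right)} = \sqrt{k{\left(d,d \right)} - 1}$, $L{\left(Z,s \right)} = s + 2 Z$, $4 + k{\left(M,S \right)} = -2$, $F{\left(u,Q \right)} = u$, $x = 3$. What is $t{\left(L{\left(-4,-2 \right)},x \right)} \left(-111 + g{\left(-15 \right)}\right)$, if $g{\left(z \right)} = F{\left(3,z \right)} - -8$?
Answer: $- 100 i \sqrt{7} \approx - 264.58 i$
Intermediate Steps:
$k{\left(M,S \right)} = -6$ ($k{\left(M,S \right)} = -4 - 2 = -6$)
$g{\left(z \right)} = 11$ ($g{\left(z \right)} = 3 - -8 = 3 + 8 = 11$)
$t{\left(p,d \right)} = i \sqrt{7}$ ($t{\left(p,d \right)} = \sqrt{-6 - 1} = \sqrt{-7} = i \sqrt{7}$)
$t{\left(L{\left(-4,-2 \right)},x \right)} \left(-111 + g{\left(-15 \right)}\right) = i \sqrt{7} \left(-111 + 11\right) = i \sqrt{7} \left(-100\right) = - 100 i \sqrt{7}$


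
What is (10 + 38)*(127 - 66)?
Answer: 2928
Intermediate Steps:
(10 + 38)*(127 - 66) = 48*61 = 2928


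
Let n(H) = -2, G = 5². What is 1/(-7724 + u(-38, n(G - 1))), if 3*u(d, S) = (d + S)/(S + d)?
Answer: -3/23171 ≈ -0.00012947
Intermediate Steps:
G = 25
u(d, S) = ⅓ (u(d, S) = ((d + S)/(S + d))/3 = ((S + d)/(S + d))/3 = (⅓)*1 = ⅓)
1/(-7724 + u(-38, n(G - 1))) = 1/(-7724 + ⅓) = 1/(-23171/3) = -3/23171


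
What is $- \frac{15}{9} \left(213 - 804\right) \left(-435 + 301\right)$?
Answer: $-131990$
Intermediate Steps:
$- \frac{15}{9} \left(213 - 804\right) \left(-435 + 301\right) = \left(-15\right) \frac{1}{9} \left(\left(-591\right) \left(-134\right)\right) = \left(- \frac{5}{3}\right) 79194 = -131990$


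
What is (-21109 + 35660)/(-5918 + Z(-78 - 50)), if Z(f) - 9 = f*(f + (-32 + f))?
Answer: 14551/30955 ≈ 0.47007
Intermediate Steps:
Z(f) = 9 + f*(-32 + 2*f) (Z(f) = 9 + f*(f + (-32 + f)) = 9 + f*(-32 + 2*f))
(-21109 + 35660)/(-5918 + Z(-78 - 50)) = (-21109 + 35660)/(-5918 + (9 - 32*(-78 - 50) + 2*(-78 - 50)**2)) = 14551/(-5918 + (9 - 32*(-128) + 2*(-128)**2)) = 14551/(-5918 + (9 + 4096 + 2*16384)) = 14551/(-5918 + (9 + 4096 + 32768)) = 14551/(-5918 + 36873) = 14551/30955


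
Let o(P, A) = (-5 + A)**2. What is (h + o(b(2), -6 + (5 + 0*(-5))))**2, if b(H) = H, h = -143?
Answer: 11449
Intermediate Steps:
(h + o(b(2), -6 + (5 + 0*(-5))))**2 = (-143 + (-5 + (-6 + (5 + 0*(-5))))**2)**2 = (-143 + (-5 + (-6 + (5 + 0)))**2)**2 = (-143 + (-5 + (-6 + 5))**2)**2 = (-143 + (-5 - 1)**2)**2 = (-143 + (-6)**2)**2 = (-143 + 36)**2 = (-107)**2 = 11449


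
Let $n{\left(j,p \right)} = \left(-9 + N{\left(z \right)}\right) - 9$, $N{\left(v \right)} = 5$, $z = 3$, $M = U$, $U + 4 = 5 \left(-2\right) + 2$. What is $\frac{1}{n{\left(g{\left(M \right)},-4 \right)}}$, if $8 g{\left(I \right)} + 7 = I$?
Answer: $- \frac{1}{13} \approx -0.076923$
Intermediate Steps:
$U = -12$ ($U = -4 + \left(5 \left(-2\right) + 2\right) = -4 + \left(-10 + 2\right) = -4 - 8 = -12$)
$M = -12$
$g{\left(I \right)} = - \frac{7}{8} + \frac{I}{8}$
$n{\left(j,p \right)} = -13$ ($n{\left(j,p \right)} = \left(-9 + 5\right) - 9 = -4 - 9 = -13$)
$\frac{1}{n{\left(g{\left(M \right)},-4 \right)}} = \frac{1}{-13} = - \frac{1}{13}$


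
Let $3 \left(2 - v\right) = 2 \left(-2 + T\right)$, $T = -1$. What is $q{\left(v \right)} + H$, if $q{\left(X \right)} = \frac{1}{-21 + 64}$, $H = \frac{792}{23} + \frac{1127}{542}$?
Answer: $\frac{19585421}{536038} \approx 36.537$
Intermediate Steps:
$v = 4$ ($v = 2 - \frac{2 \left(-2 - 1\right)}{3} = 2 - \frac{2 \left(-3\right)}{3} = 2 - -2 = 2 + 2 = 4$)
$H = \frac{455185}{12466}$ ($H = 792 \cdot \frac{1}{23} + 1127 \cdot \frac{1}{542} = \frac{792}{23} + \frac{1127}{542} = \frac{455185}{12466} \approx 36.514$)
$q{\left(X \right)} = \frac{1}{43}$
$q{\left(v \right)} + H = \frac{1}{43} + \frac{455185}{12466} = \frac{19585421}{536038}$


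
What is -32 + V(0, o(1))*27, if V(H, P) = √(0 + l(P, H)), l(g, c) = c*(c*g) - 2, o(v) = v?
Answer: -32 + 27*I*√2 ≈ -32.0 + 38.184*I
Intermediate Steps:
l(g, c) = -2 + g*c² (l(g, c) = g*c² - 2 = -2 + g*c²)
V(H, P) = √(-2 + P*H²) (V(H, P) = √(0 + (-2 + P*H²)) = √(-2 + P*H²))
-32 + V(0, o(1))*27 = -32 + √(-2 + 1*0²)*27 = -32 + √(-2 + 1*0)*27 = -32 + √(-2 + 0)*27 = -32 + √(-2)*27 = -32 + (I*√2)*27 = -32 + 27*I*√2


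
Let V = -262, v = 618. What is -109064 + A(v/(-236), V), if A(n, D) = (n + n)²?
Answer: -379556303/3481 ≈ -1.0904e+5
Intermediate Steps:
A(n, D) = 4*n² (A(n, D) = (2*n)² = 4*n²)
-109064 + A(v/(-236), V) = -109064 + 4*(618/(-236))² = -109064 + 4*(618*(-1/236))² = -109064 + 4*(-309/118)² = -109064 + 4*(95481/13924) = -109064 + 95481/3481 = -379556303/3481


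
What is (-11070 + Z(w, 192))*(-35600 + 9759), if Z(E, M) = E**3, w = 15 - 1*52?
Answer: 1594984043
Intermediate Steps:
w = -37 (w = 15 - 52 = -37)
(-11070 + Z(w, 192))*(-35600 + 9759) = (-11070 + (-37)**3)*(-35600 + 9759) = (-11070 - 50653)*(-25841) = -61723*(-25841) = 1594984043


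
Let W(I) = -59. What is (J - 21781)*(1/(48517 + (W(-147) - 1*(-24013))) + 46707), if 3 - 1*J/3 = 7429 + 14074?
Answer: -292052815570438/72471 ≈ -4.0299e+9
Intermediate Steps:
J = -64500 (J = 9 - 3*(7429 + 14074) = 9 - 3*21503 = 9 - 64509 = -64500)
(J - 21781)*(1/(48517 + (W(-147) - 1*(-24013))) + 46707) = (-64500 - 21781)*(1/(48517 + (-59 - 1*(-24013))) + 46707) = -86281*(1/(48517 + (-59 + 24013)) + 46707) = -86281*(1/(48517 + 23954) + 46707) = -86281*(1/72471 + 46707) = -86281*3384902998/72471 = -292052815570438/72471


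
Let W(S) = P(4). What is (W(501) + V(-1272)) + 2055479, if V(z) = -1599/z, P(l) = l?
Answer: 871525325/424 ≈ 2.0555e+6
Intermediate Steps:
W(S) = 4
(W(501) + V(-1272)) + 2055479 = (4 - 1599/(-1272)) + 2055479 = (4 - 1599*(-1/1272)) + 2055479 = (4 + 533/424) + 2055479 = 2229/424 + 2055479 = 871525325/424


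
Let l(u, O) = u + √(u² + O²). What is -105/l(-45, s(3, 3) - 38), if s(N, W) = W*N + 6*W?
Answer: -4725/121 - 105*√2146/121 ≈ -79.249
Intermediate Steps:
s(N, W) = 6*W + N*W (s(N, W) = N*W + 6*W = 6*W + N*W)
l(u, O) = u + √(O² + u²)
-105/l(-45, s(3, 3) - 38) = -105/(-45 + √((3*(6 + 3) - 38)² + (-45)²)) = -105/(-45 + √((3*9 - 38)² + 2025)) = -105/(-45 + √((27 - 38)² + 2025)) = -105/(-45 + √((-11)² + 2025)) = -105/(-45 + √(121 + 2025)) = -105/(-45 + √2146)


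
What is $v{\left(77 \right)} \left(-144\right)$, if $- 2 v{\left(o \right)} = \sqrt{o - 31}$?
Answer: $72 \sqrt{46} \approx 488.33$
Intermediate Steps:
$v{\left(o \right)} = - \frac{\sqrt{-31 + o}}{2}$ ($v{\left(o \right)} = - \frac{\sqrt{o - 31}}{2} = - \frac{\sqrt{-31 + o}}{2}$)
$v{\left(77 \right)} \left(-144\right) = - \frac{\sqrt{-31 + 77}}{2} \left(-144\right) = - \frac{\sqrt{46}}{2} \left(-144\right) = 72 \sqrt{46}$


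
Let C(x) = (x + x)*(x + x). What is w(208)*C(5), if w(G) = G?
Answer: 20800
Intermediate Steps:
C(x) = 4*x² (C(x) = (2*x)*(2*x) = 4*x²)
w(208)*C(5) = 208*(4*5²) = 208*(4*25) = 208*100 = 20800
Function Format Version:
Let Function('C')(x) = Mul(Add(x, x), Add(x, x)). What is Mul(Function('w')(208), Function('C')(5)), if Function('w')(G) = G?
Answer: 20800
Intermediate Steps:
Function('C')(x) = Mul(4, Pow(x, 2)) (Function('C')(x) = Mul(Mul(2, x), Mul(2, x)) = Mul(4, Pow(x, 2)))
Mul(Function('w')(208), Function('C')(5)) = Mul(208, Mul(4, Pow(5, 2))) = Mul(208, Mul(4, 25)) = Mul(208, 100) = 20800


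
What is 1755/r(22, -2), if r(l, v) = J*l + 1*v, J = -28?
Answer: -585/206 ≈ -2.8398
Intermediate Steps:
r(l, v) = v - 28*l (r(l, v) = -28*l + 1*v = -28*l + v = v - 28*l)
1755/r(22, -2) = 1755/(-2 - 28*22) = 1755/(-2 - 616) = 1755/(-618) = 1755*(-1/618) = -585/206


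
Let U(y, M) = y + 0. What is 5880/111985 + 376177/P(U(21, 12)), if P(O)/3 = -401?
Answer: -8423821541/26943591 ≈ -312.65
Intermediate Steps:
U(y, M) = y
P(O) = -1203 (P(O) = 3*(-401) = -1203)
5880/111985 + 376177/P(U(21, 12)) = 5880/111985 + 376177/(-1203) = 5880*(1/111985) + 376177*(-1/1203) = 1176/22397 - 376177/1203 = -8423821541/26943591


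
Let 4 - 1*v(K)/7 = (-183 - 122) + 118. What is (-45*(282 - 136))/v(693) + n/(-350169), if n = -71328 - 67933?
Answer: -2114418373/468175953 ≈ -4.5163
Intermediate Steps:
v(K) = 1337 (v(K) = 28 - 7*((-183 - 122) + 118) = 28 - 7*(-305 + 118) = 28 - 7*(-187) = 28 + 1309 = 1337)
n = -139261
(-45*(282 - 136))/v(693) + n/(-350169) = -45*(282 - 136)/1337 - 139261/(-350169) = -45*146*(1/1337) - 139261*(-1/350169) = -6570*1/1337 + 139261/350169 = -6570/1337 + 139261/350169 = -2114418373/468175953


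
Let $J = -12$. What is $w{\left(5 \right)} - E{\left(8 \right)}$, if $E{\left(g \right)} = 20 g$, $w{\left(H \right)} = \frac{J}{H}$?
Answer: $- \frac{812}{5} \approx -162.4$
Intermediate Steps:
$w{\left(H \right)} = - \frac{12}{H}$
$w{\left(5 \right)} - E{\left(8 \right)} = - \frac{12}{5} - 20 \cdot 8 = \left(-12\right) \frac{1}{5} - 160 = - \frac{12}{5} - 160 = - \frac{812}{5}$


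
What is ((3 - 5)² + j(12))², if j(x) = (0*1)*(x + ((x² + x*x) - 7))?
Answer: 16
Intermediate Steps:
j(x) = 0 (j(x) = 0*(x + ((x² + x²) - 7)) = 0*(x + (2*x² - 7)) = 0*(x + (-7 + 2*x²)) = 0*(-7 + x + 2*x²) = 0)
((3 - 5)² + j(12))² = ((3 - 5)² + 0)² = ((-2)² + 0)² = (4 + 0)² = 4² = 16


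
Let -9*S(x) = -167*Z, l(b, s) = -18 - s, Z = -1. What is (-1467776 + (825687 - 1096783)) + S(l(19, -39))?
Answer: -15650015/9 ≈ -1.7389e+6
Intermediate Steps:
S(x) = -167/9 (S(x) = -(-167)*(-1)/9 = -1/9*167 = -167/9)
(-1467776 + (825687 - 1096783)) + S(l(19, -39)) = (-1467776 + (825687 - 1096783)) - 167/9 = (-1467776 - 271096) - 167/9 = -1738872 - 167/9 = -15650015/9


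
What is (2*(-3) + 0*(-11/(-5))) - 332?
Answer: -338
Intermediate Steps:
(2*(-3) + 0*(-11/(-5))) - 332 = (-6 + 0*(-11*(-1/5))) - 332 = (-6 + 0*(11/5)) - 332 = (-6 + 0) - 332 = -6 - 332 = -338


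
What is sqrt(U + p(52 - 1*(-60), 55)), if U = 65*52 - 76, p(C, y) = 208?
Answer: 2*sqrt(878) ≈ 59.262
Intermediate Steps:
U = 3304 (U = 3380 - 76 = 3304)
sqrt(U + p(52 - 1*(-60), 55)) = sqrt(3304 + 208) = sqrt(3512) = 2*sqrt(878)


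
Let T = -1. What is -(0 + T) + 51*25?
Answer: 1276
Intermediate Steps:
-(0 + T) + 51*25 = -(0 - 1) + 51*25 = -1*(-1) + 1275 = 1 + 1275 = 1276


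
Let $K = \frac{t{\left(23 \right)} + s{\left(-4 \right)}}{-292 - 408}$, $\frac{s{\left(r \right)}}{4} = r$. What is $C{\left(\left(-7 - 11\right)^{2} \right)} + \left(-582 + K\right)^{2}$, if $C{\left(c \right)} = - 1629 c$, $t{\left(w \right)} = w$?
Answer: $- \frac{1890603599}{10000} \approx -1.8906 \cdot 10^{5}$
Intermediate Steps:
$s{\left(r \right)} = 4 r$
$K = - \frac{1}{100}$ ($K = \frac{23 + 4 \left(-4\right)}{-292 - 408} = \frac{23 - 16}{-700} = 7 \left(- \frac{1}{700}\right) = - \frac{1}{100} \approx -0.01$)
$C{\left(\left(-7 - 11\right)^{2} \right)} + \left(-582 + K\right)^{2} = - 1629 \left(-7 - 11\right)^{2} + \left(-582 - \frac{1}{100}\right)^{2} = - 1629 \left(-18\right)^{2} + \left(- \frac{58201}{100}\right)^{2} = \left(-1629\right) 324 + \frac{3387356401}{10000} = -527796 + \frac{3387356401}{10000} = - \frac{1890603599}{10000}$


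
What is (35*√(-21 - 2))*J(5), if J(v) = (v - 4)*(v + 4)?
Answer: 315*I*√23 ≈ 1510.7*I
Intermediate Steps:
J(v) = (-4 + v)*(4 + v)
(35*√(-21 - 2))*J(5) = (35*√(-21 - 2))*(-16 + 5²) = (35*√(-23))*(-16 + 25) = (35*(I*√23))*9 = (35*I*√23)*9 = 315*I*√23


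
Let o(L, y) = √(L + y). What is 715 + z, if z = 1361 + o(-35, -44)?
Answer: 2076 + I*√79 ≈ 2076.0 + 8.8882*I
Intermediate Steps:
z = 1361 + I*√79 (z = 1361 + √(-35 - 44) = 1361 + √(-79) = 1361 + I*√79 ≈ 1361.0 + 8.8882*I)
715 + z = 715 + (1361 + I*√79) = 2076 + I*√79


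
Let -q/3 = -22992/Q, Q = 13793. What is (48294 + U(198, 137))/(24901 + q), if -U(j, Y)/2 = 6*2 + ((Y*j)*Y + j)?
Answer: -101856477450/343528469 ≈ -296.50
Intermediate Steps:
U(j, Y) = -24 - 2*j - 2*j*Y² (U(j, Y) = -2*(6*2 + ((Y*j)*Y + j)) = -2*(12 + (j*Y² + j)) = -2*(12 + (j + j*Y²)) = -2*(12 + j + j*Y²) = -24 - 2*j - 2*j*Y²)
q = 68976/13793 (q = -(-68976)/13793 = -3*(-22992/13793) = 68976/13793 ≈ 5.0008)
(48294 + U(198, 137))/(24901 + q) = (48294 + (-24 - 2*198 - 2*198*137²))/(24901 + 68976/13793) = (48294 + (-24 - 396 - 2*198*18769))/(343528469/13793) = (48294 + (-24 - 396 - 7432524))*(13793/343528469) = (48294 - 7432944)*(13793/343528469) = -7384650*13793/343528469 = -101856477450/343528469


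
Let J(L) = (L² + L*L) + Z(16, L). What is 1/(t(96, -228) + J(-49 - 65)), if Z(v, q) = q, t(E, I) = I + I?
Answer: 1/25422 ≈ 3.9336e-5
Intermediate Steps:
t(E, I) = 2*I
J(L) = L + 2*L² (J(L) = (L² + L*L) + L = (L² + L²) + L = 2*L² + L = L + 2*L²)
1/(t(96, -228) + J(-49 - 65)) = 1/(2*(-228) + (-49 - 65)*(1 + 2*(-49 - 65))) = 1/(-456 - 114*(1 + 2*(-114))) = 1/(-456 - 114*(1 - 228)) = 1/(-456 - 114*(-227)) = 1/(-456 + 25878) = 1/25422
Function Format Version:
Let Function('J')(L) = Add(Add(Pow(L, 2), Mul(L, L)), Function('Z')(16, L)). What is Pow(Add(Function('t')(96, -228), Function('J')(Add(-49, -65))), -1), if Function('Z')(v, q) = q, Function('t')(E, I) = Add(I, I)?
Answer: Rational(1, 25422) ≈ 3.9336e-5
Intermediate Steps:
Function('t')(E, I) = Mul(2, I)
Function('J')(L) = Add(L, Mul(2, Pow(L, 2))) (Function('J')(L) = Add(Add(Pow(L, 2), Mul(L, L)), L) = Add(Add(Pow(L, 2), Pow(L, 2)), L) = Add(Mul(2, Pow(L, 2)), L) = Add(L, Mul(2, Pow(L, 2))))
Pow(Add(Function('t')(96, -228), Function('J')(Add(-49, -65))), -1) = Pow(Add(Mul(2, -228), Mul(Add(-49, -65), Add(1, Mul(2, Add(-49, -65))))), -1) = Pow(Add(-456, Mul(-114, Add(1, Mul(2, -114)))), -1) = Pow(Add(-456, Mul(-114, Add(1, -228))), -1) = Pow(Add(-456, Mul(-114, -227)), -1) = Pow(Add(-456, 25878), -1) = Pow(25422, -1) = Rational(1, 25422)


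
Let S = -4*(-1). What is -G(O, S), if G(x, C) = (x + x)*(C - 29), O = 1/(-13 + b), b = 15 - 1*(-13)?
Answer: 10/3 ≈ 3.3333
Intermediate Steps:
b = 28 (b = 15 + 13 = 28)
S = 4
O = 1/15 (O = 1/(-13 + 28) = 1/15 ≈ 0.066667)
G(x, C) = 2*x*(-29 + C) (G(x, C) = (2*x)*(-29 + C) = 2*x*(-29 + C))
-G(O, S) = -2*(-29 + 4)/15 = -2*(-25)/15 = -1*(-10/3) = 10/3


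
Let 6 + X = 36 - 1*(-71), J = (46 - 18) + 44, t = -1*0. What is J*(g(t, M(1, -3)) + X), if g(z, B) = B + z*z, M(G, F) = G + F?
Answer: 7128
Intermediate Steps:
M(G, F) = F + G
t = 0
g(z, B) = B + z²
J = 72 (J = 28 + 44 = 72)
X = 101 (X = -6 + (36 - 1*(-71)) = -6 + (36 + 71) = -6 + 107 = 101)
J*(g(t, M(1, -3)) + X) = 72*(((-3 + 1) + 0²) + 101) = 72*((-2 + 0) + 101) = 72*(-2 + 101) = 72*99 = 7128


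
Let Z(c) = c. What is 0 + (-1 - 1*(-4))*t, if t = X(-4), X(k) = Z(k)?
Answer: -12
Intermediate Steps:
X(k) = k
t = -4
0 + (-1 - 1*(-4))*t = 0 + (-1 - 1*(-4))*(-4) = 0 + (-1 + 4)*(-4) = 0 + 3*(-4) = 0 - 12 = -12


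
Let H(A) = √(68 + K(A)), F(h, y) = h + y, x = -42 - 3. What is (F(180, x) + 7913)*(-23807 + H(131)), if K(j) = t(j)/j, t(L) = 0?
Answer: -191598736 + 16096*√17 ≈ -1.9153e+8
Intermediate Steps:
x = -45
K(j) = 0 (K(j) = 0/j = 0)
H(A) = 2*√17 (H(A) = √(68 + 0) = √68 = 2*√17)
(F(180, x) + 7913)*(-23807 + H(131)) = ((180 - 45) + 7913)*(-23807 + 2*√17) = (135 + 7913)*(-23807 + 2*√17) = 8048*(-23807 + 2*√17) = -191598736 + 16096*√17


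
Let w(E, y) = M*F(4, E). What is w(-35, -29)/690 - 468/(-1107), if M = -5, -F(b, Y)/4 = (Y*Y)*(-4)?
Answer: -400604/2829 ≈ -141.61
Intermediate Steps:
F(b, Y) = 16*Y**2 (F(b, Y) = -4*Y*Y*(-4) = -4*Y**2*(-4) = -(-16)*Y**2 = 16*Y**2)
w(E, y) = -80*E**2
w(-35, -29)/690 - 468/(-1107) = -80*(-35)**2/690 - 468/(-1107) = -80*1225*(1/690) - 468*(-1/1107) = -98000*1/690 + 52/123 = -9800/69 + 52/123 = -400604/2829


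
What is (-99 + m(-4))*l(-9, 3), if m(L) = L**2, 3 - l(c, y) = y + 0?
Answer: 0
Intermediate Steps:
l(c, y) = 3 - y (l(c, y) = 3 - (y + 0) = 3 - y)
(-99 + m(-4))*l(-9, 3) = (-99 + (-4)**2)*(3 - 1*3) = (-99 + 16)*(3 - 3) = -83*0 = 0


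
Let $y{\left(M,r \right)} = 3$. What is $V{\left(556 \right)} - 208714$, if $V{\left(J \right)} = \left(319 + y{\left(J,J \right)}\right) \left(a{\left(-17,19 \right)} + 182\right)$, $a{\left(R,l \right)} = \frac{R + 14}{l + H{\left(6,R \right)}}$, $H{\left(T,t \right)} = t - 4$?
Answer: $-149627$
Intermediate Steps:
$H{\left(T,t \right)} = -4 + t$
$a{\left(R,l \right)} = \frac{14 + R}{-4 + R + l}$ ($a{\left(R,l \right)} = \frac{R + 14}{l + \left(-4 + R\right)} = \frac{14 + R}{-4 + R + l}$)
$V{\left(J \right)} = 59087$ ($V{\left(J \right)} = \left(319 + 3\right) \left(\frac{14 - 17}{-4 - 17 + 19} + 182\right) = 322 \left(\frac{1}{-2} \left(-3\right) + 182\right) = 322 \left(\left(- \frac{1}{2}\right) \left(-3\right) + 182\right) = 322 \left(\frac{3}{2} + 182\right) = 322 \cdot \frac{367}{2} = 59087$)
$V{\left(556 \right)} - 208714 = 59087 - 208714 = -149627$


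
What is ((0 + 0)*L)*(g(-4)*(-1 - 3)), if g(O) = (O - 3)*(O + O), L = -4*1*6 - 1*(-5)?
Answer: 0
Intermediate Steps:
L = -19 (L = -4*6 + 5 = -24 + 5 = -19)
g(O) = 2*O*(-3 + O) (g(O) = (-3 + O)*(2*O) = 2*O*(-3 + O))
((0 + 0)*L)*(g(-4)*(-1 - 3)) = ((0 + 0)*(-19))*((2*(-4)*(-3 - 4))*(-1 - 3)) = (0*(-19))*((2*(-4)*(-7))*(-4)) = 0*(56*(-4)) = 0*(-224) = 0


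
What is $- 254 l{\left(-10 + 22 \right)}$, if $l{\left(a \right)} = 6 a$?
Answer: $-18288$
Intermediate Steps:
$- 254 l{\left(-10 + 22 \right)} = - 254 \cdot 6 \left(-10 + 22\right) = - 254 \cdot 6 \cdot 12 = \left(-254\right) 72 = -18288$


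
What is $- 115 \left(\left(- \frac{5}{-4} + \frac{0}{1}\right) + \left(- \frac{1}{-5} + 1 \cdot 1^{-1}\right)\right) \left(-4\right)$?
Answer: $1127$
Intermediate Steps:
$- 115 \left(\left(- \frac{5}{-4} + \frac{0}{1}\right) + \left(- \frac{1}{-5} + 1 \cdot 1^{-1}\right)\right) \left(-4\right) = - 115 \left(\left(\left(-5\right) \left(- \frac{1}{4}\right) + 0 \cdot 1\right) + \left(\left(-1\right) \left(- \frac{1}{5}\right) + 1 \cdot 1\right)\right) \left(-4\right) = - 115 \left(\left(\frac{5}{4} + 0\right) + \left(\frac{1}{5} + 1\right)\right) \left(-4\right) = - 115 \left(\frac{5}{4} + \frac{6}{5}\right) \left(-4\right) = - 115 \cdot \frac{49}{20} \left(-4\right) = \left(-115\right) \left(- \frac{49}{5}\right) = 1127$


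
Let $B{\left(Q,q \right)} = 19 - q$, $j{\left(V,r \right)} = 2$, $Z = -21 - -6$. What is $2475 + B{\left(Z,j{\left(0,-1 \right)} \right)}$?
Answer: $2492$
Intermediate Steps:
$Z = -15$ ($Z = -21 + 6 = -15$)
$2475 + B{\left(Z,j{\left(0,-1 \right)} \right)} = 2475 + \left(19 - 2\right) = 2475 + 17 = 2492$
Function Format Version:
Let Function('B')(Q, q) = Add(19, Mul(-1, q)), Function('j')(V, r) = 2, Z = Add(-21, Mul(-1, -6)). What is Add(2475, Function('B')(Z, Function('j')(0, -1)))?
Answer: 2492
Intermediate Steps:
Z = -15 (Z = Add(-21, 6) = -15)
Add(2475, Function('B')(Z, Function('j')(0, -1))) = Add(2475, Add(19, Mul(-1, 2))) = Add(2475, Add(19, -2)) = Add(2475, 17) = 2492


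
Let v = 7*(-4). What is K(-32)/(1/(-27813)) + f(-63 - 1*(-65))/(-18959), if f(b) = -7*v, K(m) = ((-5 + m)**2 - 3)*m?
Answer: 23049629027708/18959 ≈ 1.2158e+9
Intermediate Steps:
K(m) = m*(-3 + (-5 + m)**2) (K(m) = (-3 + (-5 + m)**2)*m = m*(-3 + (-5 + m)**2))
v = -28
f(b) = 196 (f(b) = -7*(-28) = 196)
K(-32)/(1/(-27813)) + f(-63 - 1*(-65))/(-18959) = (-32*(-3 + (-5 - 32)**2))/(1/(-27813)) + 196/(-18959) = (-32*(-3 + (-37)**2))/(-1/27813) + 196*(-1/18959) = -32*(-3 + 1369)*(-27813) - 196/18959 = -32*1366*(-27813) - 196/18959 = -43712*(-27813) - 196/18959 = 1215761856 - 196/18959 = 23049629027708/18959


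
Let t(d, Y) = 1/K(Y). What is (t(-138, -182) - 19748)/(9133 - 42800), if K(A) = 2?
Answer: 39495/67334 ≈ 0.58655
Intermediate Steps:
t(d, Y) = ½ (t(d, Y) = 1/2 = ½)
(t(-138, -182) - 19748)/(9133 - 42800) = (½ - 19748)/(9133 - 42800) = -39495/2/(-33667) = -39495/2*(-1/33667) = 39495/67334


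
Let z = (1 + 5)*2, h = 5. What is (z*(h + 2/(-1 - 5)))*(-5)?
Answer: -280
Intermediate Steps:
z = 12 (z = 6*2 = 12)
(z*(h + 2/(-1 - 5)))*(-5) = (12*(5 + 2/(-1 - 5)))*(-5) = (12*(5 + 2/(-6)))*(-5) = (12*(5 - ⅙*2))*(-5) = (12*(5 - ⅓))*(-5) = (12*(14/3))*(-5) = 56*(-5) = -280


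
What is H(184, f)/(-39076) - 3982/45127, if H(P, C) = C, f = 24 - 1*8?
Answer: -39080666/440845663 ≈ -0.088649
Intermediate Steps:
f = 16 (f = 24 - 8 = 16)
H(184, f)/(-39076) - 3982/45127 = 16/(-39076) - 3982/45127 = 16*(-1/39076) - 3982*1/45127 = -4/9769 - 3982/45127 = -39080666/440845663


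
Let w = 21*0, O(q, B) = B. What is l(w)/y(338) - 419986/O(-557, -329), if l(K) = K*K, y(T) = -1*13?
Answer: 59998/47 ≈ 1276.6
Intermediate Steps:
w = 0
y(T) = -13
l(K) = K**2
l(w)/y(338) - 419986/O(-557, -329) = 0**2/(-13) - 419986/(-329) = 0*(-1/13) - 419986*(-1/329) = 0 + 59998/47 = 59998/47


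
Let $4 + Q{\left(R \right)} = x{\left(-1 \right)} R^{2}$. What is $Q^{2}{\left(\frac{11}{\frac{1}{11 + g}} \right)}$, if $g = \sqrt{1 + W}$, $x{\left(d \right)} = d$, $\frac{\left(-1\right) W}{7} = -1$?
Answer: $300455721 + 166247224 \sqrt{2} \approx 5.3556 \cdot 10^{8}$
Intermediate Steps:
$W = 7$ ($W = \left(-7\right) \left(-1\right) = 7$)
$g = 2 \sqrt{2}$ ($g = \sqrt{1 + 7} = \sqrt{8} = 2 \sqrt{2} \approx 2.8284$)
$Q{\left(R \right)} = -4 - R^{2}$
$Q^{2}{\left(\frac{11}{\frac{1}{11 + g}} \right)} = \left(-4 - \left(\frac{11}{\frac{1}{11 + 2 \sqrt{2}}}\right)^{2}\right)^{2} = \left(-4 - \left(11 \left(11 + 2 \sqrt{2}\right)\right)^{2}\right)^{2} = \left(-4 - \left(121 + 22 \sqrt{2}\right)^{2}\right)^{2}$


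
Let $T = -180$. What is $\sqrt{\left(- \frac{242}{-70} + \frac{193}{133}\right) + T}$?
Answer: $\frac{2 i \sqrt{19357485}}{665} \approx 13.232 i$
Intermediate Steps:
$\sqrt{\left(- \frac{242}{-70} + \frac{193}{133}\right) + T} = \sqrt{\left(- \frac{242}{-70} + \frac{193}{133}\right) - 180} = \sqrt{\left(\left(-242\right) \left(- \frac{1}{70}\right) + 193 \cdot \frac{1}{133}\right) - 180} = \sqrt{\left(\frac{121}{35} + \frac{193}{133}\right) - 180} = \sqrt{\frac{3264}{665} - 180} = \sqrt{- \frac{116436}{665}} = \frac{2 i \sqrt{19357485}}{665}$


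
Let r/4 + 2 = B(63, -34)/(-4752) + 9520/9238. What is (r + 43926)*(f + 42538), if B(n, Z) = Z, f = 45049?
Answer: 10554985875045197/2743686 ≈ 3.8470e+9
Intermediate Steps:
r = -10561205/2743686 (r = -8 + 4*(-34/(-4752) + 9520/9238) = -8 + 4*(-34*(-1/4752) + 9520*(1/9238)) = -8 + 4*(17/2376 + 4760/4619) = -8 + 4*(11388283/10974744) = -8 + 11388283/2743686 = -10561205/2743686 ≈ -3.8493)
(r + 43926)*(f + 42538) = (-10561205/2743686 + 43926)*(45049 + 42538) = (120508590031/2743686)*87587 = 10554985875045197/2743686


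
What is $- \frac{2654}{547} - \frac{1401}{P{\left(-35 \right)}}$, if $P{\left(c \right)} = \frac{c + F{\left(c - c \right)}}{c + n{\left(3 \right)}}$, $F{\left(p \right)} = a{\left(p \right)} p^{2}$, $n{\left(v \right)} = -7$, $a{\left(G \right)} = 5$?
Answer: $- \frac{4611352}{2735} \approx -1686.1$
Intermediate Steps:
$F{\left(p \right)} = 5 p^{2}$
$P{\left(c \right)} = \frac{c}{-7 + c}$ ($P{\left(c \right)} = \frac{c + 5 \left(c - c\right)^{2}}{c - 7} = \frac{c + 5 \cdot 0^{2}}{-7 + c} = \frac{c + 5 \cdot 0}{-7 + c} = \frac{c + 0}{-7 + c} = \frac{c}{-7 + c}$)
$- \frac{2654}{547} - \frac{1401}{P{\left(-35 \right)}} = - \frac{2654}{547} - \frac{1401}{\left(-35\right) \frac{1}{-7 - 35}} = \left(-2654\right) \frac{1}{547} - \frac{1401}{\left(-35\right) \frac{1}{-42}} = - \frac{2654}{547} - \frac{1401}{\left(-35\right) \left(- \frac{1}{42}\right)} = - \frac{2654}{547} - \frac{1401}{\frac{5}{6}} = - \frac{2654}{547} - \frac{8406}{5} = - \frac{4611352}{2735}$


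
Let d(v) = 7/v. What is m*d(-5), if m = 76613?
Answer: -536291/5 ≈ -1.0726e+5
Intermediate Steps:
m*d(-5) = 76613*(7/(-5)) = 76613*(7*(-1/5)) = 76613*(-7/5) = -536291/5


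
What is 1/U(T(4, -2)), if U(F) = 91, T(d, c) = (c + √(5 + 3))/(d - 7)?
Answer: 1/91 ≈ 0.010989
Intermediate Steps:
T(d, c) = (c + 2*√2)/(-7 + d) (T(d, c) = (c + √8)/(-7 + d) = (c + 2*√2)/(-7 + d))
1/U(T(4, -2)) = 1/91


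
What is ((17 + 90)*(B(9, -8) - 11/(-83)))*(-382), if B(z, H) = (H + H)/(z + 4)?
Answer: 48435690/1079 ≈ 44889.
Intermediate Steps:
B(z, H) = 2*H/(4 + z) (B(z, H) = (2*H)/(4 + z) = 2*H/(4 + z))
((17 + 90)*(B(9, -8) - 11/(-83)))*(-382) = ((17 + 90)*(2*(-8)/(4 + 9) - 11/(-83)))*(-382) = (107*(2*(-8)/13 - 11*(-1/83)))*(-382) = (107*(2*(-8)*(1/13) + 11/83))*(-382) = (107*(-16/13 + 11/83))*(-382) = (107*(-1185/1079))*(-382) = -126795/1079*(-382) = 48435690/1079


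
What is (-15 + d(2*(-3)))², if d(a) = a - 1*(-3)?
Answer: 324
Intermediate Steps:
d(a) = 3 + a (d(a) = a + 3 = 3 + a)
(-15 + d(2*(-3)))² = (-15 + (3 + 2*(-3)))² = (-15 + (3 - 6))² = (-15 - 3)² = (-18)² = 324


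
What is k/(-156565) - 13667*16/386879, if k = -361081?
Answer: 105458274519/60571710635 ≈ 1.7410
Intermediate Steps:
k/(-156565) - 13667*16/386879 = -361081/(-156565) - 13667*16/386879 = -361081*(-1/156565) - 218672*1/386879 = 361081/156565 - 218672/386879 = 105458274519/60571710635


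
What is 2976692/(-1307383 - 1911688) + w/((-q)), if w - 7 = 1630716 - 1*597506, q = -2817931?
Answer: -163293992995/292616772971 ≈ -0.55805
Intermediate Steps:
w = 1033217 (w = 7 + (1630716 - 1*597506) = 7 + (1630716 - 597506) = 7 + 1033210 = 1033217)
2976692/(-1307383 - 1911688) + w/((-q)) = 2976692/(-1307383 - 1911688) + 1033217/((-1*(-2817931))) = 2976692/(-3219071) + 1033217/2817931 = 2976692*(-1/3219071) + 1033217*(1/2817931) = -2976692/3219071 + 1033217/2817931 = -163293992995/292616772971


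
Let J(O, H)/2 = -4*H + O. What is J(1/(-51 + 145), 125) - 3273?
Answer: -200830/47 ≈ -4273.0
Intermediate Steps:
J(O, H) = -8*H + 2*O (J(O, H) = 2*(-4*H + O) = 2*(O - 4*H) = -8*H + 2*O)
J(1/(-51 + 145), 125) - 3273 = (-8*125 + 2/(-51 + 145)) - 3273 = (-1000 + 2/94) - 3273 = (-1000 + 2*(1/94)) - 3273 = (-1000 + 1/47) - 3273 = -46999/47 - 3273 = -200830/47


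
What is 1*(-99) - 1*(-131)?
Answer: 32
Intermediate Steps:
1*(-99) - 1*(-131) = -99 + 131 = 32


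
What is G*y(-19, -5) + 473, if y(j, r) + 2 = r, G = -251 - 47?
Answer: 2559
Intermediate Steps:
G = -298
y(j, r) = -2 + r
G*y(-19, -5) + 473 = -298*(-2 - 5) + 473 = -298*(-7) + 473 = 2086 + 473 = 2559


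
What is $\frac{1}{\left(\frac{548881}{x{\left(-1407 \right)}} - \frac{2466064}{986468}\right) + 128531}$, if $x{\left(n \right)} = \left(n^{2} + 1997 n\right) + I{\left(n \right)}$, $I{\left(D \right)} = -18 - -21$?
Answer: $\frac{204723430359}{26312660077509520} \approx 7.7804 \cdot 10^{-6}$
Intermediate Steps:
$I{\left(D \right)} = 3$ ($I{\left(D \right)} = -18 + 21 = 3$)
$x{\left(n \right)} = 3 + n^{2} + 1997 n$ ($x{\left(n \right)} = \left(n^{2} + 1997 n\right) + 3 = 3 + n^{2} + 1997 n$)
$\frac{1}{\left(\frac{548881}{x{\left(-1407 \right)}} - \frac{2466064}{986468}\right) + 128531} = \frac{1}{\left(\frac{548881}{3 + \left(-1407\right)^{2} + 1997 \left(-1407\right)} - \frac{2466064}{986468}\right) + 128531} = \frac{1}{\left(\frac{548881}{3 + 1979649 - 2809779} - \frac{616516}{246617}\right) + 128531} = \frac{1}{\left(\frac{548881}{-830127} - \frac{616516}{246617}\right) + 128531} = \frac{1}{\left(548881 \left(- \frac{1}{830127}\right) - \frac{616516}{246617}\right) + 128531} = \frac{1}{\left(- \frac{548881}{830127} - \frac{616516}{246617}\right) + 128531} = \frac{1}{- \frac{647149963109}{204723430359} + 128531} = \frac{1}{\frac{26312660077509520}{204723430359}} = \frac{204723430359}{26312660077509520}$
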